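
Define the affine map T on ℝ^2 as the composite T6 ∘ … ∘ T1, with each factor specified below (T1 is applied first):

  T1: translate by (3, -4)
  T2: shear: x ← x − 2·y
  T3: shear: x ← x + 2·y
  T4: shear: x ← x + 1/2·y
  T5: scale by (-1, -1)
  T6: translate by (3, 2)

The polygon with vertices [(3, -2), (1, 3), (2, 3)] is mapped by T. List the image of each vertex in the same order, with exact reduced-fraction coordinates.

image vertices: (0, 8), (-1/2, 3), (-3/2, 3)

T1 translate by (3, -4): (3, -2) → (6, -6); (1, 3) → (4, -1); (2, 3) → (5, -1)
T2 shear: x ← x − 2·y: (6, -6) → (18, -6); (4, -1) → (6, -1); (5, -1) → (7, -1)
T3 shear: x ← x + 2·y: (18, -6) → (6, -6); (6, -1) → (4, -1); (7, -1) → (5, -1)
T4 shear: x ← x + 1/2·y: (6, -6) → (3, -6); (4, -1) → (7/2, -1); (5, -1) → (9/2, -1)
T5 scale by (-1, -1): (3, -6) → (-3, 6); (7/2, -1) → (-7/2, 1); (9/2, -1) → (-9/2, 1)
T6 translate by (3, 2): (-3, 6) → (0, 8); (-7/2, 1) → (-1/2, 3); (-9/2, 1) → (-3/2, 3)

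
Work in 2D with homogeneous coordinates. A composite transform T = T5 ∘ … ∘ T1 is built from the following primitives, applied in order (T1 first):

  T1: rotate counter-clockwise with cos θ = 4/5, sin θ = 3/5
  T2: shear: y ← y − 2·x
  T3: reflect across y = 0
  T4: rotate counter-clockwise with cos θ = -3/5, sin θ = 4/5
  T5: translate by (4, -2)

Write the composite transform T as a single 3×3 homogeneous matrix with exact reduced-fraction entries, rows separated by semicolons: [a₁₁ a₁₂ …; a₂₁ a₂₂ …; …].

T1 = [4/5 -3/5 0; 3/5 4/5 0; 0 0 1]
T2·T1 = [4/5 -3/5 0; -1 2 0; 0 0 1]
T3·…·T1 = [4/5 -3/5 0; 1 -2 0; 0 0 1]
T4·…·T1 = [-32/25 49/25 0; 1/25 18/25 0; 0 0 1]
T5·…·T1 = [-32/25 49/25 4; 1/25 18/25 -2; 0 0 1]

T = [-32/25 49/25 4; 1/25 18/25 -2; 0 0 1]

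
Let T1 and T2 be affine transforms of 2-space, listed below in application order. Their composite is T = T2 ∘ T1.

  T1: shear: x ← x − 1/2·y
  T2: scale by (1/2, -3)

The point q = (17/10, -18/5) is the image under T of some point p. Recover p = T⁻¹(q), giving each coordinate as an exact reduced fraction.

p = (4, 6/5)

T1 = [1 -1/2 0; 0 1 0; 0 0 1]
T2·T1 = [1/2 -1/4 0; 0 -3 0; 0 0 1]
det M = -3/2; M⁻¹ = [2 -1/6 0; 0 -1/3 0; 0 0 1]
M⁻¹ · (17/10, -18/5)ᵀ = (4, 6/5)ᵀ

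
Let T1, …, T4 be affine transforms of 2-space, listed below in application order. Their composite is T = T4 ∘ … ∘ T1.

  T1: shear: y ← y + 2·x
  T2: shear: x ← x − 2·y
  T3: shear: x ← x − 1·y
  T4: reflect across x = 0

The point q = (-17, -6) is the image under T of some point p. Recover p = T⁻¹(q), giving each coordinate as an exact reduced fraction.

T1 = [1 0 0; 2 1 0; 0 0 1]
T2·T1 = [-3 -2 0; 2 1 0; 0 0 1]
T3·…·T1 = [-5 -3 0; 2 1 0; 0 0 1]
T4·…·T1 = [5 3 0; 2 1 0; 0 0 1]
det M = -1; M⁻¹ = [-1 3 0; 2 -5 0; 0 0 1]
M⁻¹ · (-17, -6)ᵀ = (-1, -4)ᵀ

p = (-1, -4)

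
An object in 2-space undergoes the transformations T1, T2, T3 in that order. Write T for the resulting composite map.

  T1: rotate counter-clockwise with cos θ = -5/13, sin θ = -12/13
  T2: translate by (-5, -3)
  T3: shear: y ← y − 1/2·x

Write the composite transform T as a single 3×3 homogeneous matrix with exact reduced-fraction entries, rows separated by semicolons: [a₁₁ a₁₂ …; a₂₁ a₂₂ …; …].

T1 = [-5/13 12/13 0; -12/13 -5/13 0; 0 0 1]
T2·T1 = [-5/13 12/13 -5; -12/13 -5/13 -3; 0 0 1]
T3·…·T1 = [-5/13 12/13 -5; -19/26 -11/13 -1/2; 0 0 1]

T = [-5/13 12/13 -5; -19/26 -11/13 -1/2; 0 0 1]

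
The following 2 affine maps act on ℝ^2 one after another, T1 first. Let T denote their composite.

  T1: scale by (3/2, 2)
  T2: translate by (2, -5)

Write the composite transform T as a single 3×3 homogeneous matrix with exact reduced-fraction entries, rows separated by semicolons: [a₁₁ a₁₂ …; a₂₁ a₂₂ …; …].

T = [3/2 0 2; 0 2 -5; 0 0 1]

T1 = [3/2 0 0; 0 2 0; 0 0 1]
T2·T1 = [3/2 0 2; 0 2 -5; 0 0 1]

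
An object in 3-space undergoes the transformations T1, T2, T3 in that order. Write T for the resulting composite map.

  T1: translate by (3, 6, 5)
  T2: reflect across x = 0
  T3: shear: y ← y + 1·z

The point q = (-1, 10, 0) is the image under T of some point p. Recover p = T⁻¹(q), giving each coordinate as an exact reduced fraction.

T1 = [1 0 0 3; 0 1 0 6; 0 0 1 5; 0 0 0 1]
T2·T1 = [-1 0 0 -3; 0 1 0 6; 0 0 1 5; 0 0 0 1]
T3·…·T1 = [-1 0 0 -3; 0 1 1 11; 0 0 1 5; 0 0 0 1]
det M = -1; M⁻¹ = [-1 0 0 -3; 0 1 -1 -6; 0 0 1 -5; 0 0 0 1]
M⁻¹ · (-1, 10, 0)ᵀ = (-2, 4, -5)ᵀ

p = (-2, 4, -5)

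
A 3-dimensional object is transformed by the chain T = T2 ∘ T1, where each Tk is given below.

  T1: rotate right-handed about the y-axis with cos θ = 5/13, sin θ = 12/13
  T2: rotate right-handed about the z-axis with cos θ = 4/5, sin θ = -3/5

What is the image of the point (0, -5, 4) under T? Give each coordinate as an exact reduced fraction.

T1 rotate right-handed about the y-axis with cos θ = 5/13, sin θ = 12/13: (0, -5, 4) → (48/13, -5, 20/13)
T2 rotate right-handed about the z-axis with cos θ = 4/5, sin θ = -3/5: (48/13, -5, 20/13) → (-3/65, -404/65, 20/13)

T(p) = (-3/65, -404/65, 20/13)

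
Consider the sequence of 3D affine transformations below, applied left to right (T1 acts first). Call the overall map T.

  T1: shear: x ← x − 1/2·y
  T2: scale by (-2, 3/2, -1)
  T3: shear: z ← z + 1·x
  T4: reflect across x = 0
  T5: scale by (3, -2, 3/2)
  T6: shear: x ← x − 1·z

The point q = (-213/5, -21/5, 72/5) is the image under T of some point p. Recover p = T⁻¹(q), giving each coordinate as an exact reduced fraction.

p = (-4, 7/5, -1/5)

T1 = [1 -1/2 0 0; 0 1 0 0; 0 0 1 0; 0 0 0 1]
T2·T1 = [-2 1 0 0; 0 3/2 0 0; 0 0 -1 0; 0 0 0 1]
T3·…·T1 = [-2 1 0 0; 0 3/2 0 0; -2 1 -1 0; 0 0 0 1]
T4·…·T1 = [2 -1 0 0; 0 3/2 0 0; -2 1 -1 0; 0 0 0 1]
T5·…·T1 = [6 -3 0 0; 0 -3 0 0; -3 3/2 -3/2 0; 0 0 0 1]
T6·…·T1 = [9 -9/2 3/2 0; 0 -3 0 0; -3 3/2 -3/2 0; 0 0 0 1]
det M = 27; M⁻¹ = [1/6 -1/6 1/6 0; 0 -1/3 0 0; -1/3 0 -1 0; 0 0 0 1]
M⁻¹ · (-213/5, -21/5, 72/5)ᵀ = (-4, 7/5, -1/5)ᵀ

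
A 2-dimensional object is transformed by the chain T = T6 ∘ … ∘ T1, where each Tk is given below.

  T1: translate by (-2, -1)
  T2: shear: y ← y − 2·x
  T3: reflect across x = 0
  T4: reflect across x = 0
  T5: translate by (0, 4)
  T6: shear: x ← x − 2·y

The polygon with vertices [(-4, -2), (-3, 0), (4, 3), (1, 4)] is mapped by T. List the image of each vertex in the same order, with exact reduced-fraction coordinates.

image vertices: (-32, 13), (-31, 13), (-2, 2), (-19, 9)

T1 translate by (-2, -1): (-4, -2) → (-6, -3); (-3, 0) → (-5, -1); (4, 3) → (2, 2); (1, 4) → (-1, 3)
T2 shear: y ← y − 2·x: (-6, -3) → (-6, 9); (-5, -1) → (-5, 9); (2, 2) → (2, -2); (-1, 3) → (-1, 5)
T3 reflect across x = 0: (-6, 9) → (6, 9); (-5, 9) → (5, 9); (2, -2) → (-2, -2); (-1, 5) → (1, 5)
T4 reflect across x = 0: (6, 9) → (-6, 9); (5, 9) → (-5, 9); (-2, -2) → (2, -2); (1, 5) → (-1, 5)
T5 translate by (0, 4): (-6, 9) → (-6, 13); (-5, 9) → (-5, 13); (2, -2) → (2, 2); (-1, 5) → (-1, 9)
T6 shear: x ← x − 2·y: (-6, 13) → (-32, 13); (-5, 13) → (-31, 13); (2, 2) → (-2, 2); (-1, 9) → (-19, 9)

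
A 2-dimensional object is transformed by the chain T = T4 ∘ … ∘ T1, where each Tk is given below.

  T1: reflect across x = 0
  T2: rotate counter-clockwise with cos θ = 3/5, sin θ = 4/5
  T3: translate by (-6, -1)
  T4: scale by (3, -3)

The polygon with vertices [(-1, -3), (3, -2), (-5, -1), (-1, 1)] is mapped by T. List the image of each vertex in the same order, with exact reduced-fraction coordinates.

image vertices: (-9, 6), (-93/5, 69/5), (-33/5, -36/5), (-93/5, -6/5)

T1 reflect across x = 0: (-1, -3) → (1, -3); (3, -2) → (-3, -2); (-5, -1) → (5, -1); (-1, 1) → (1, 1)
T2 rotate counter-clockwise with cos θ = 3/5, sin θ = 4/5: (1, -3) → (3, -1); (-3, -2) → (-1/5, -18/5); (5, -1) → (19/5, 17/5); (1, 1) → (-1/5, 7/5)
T3 translate by (-6, -1): (3, -1) → (-3, -2); (-1/5, -18/5) → (-31/5, -23/5); (19/5, 17/5) → (-11/5, 12/5); (-1/5, 7/5) → (-31/5, 2/5)
T4 scale by (3, -3): (-3, -2) → (-9, 6); (-31/5, -23/5) → (-93/5, 69/5); (-11/5, 12/5) → (-33/5, -36/5); (-31/5, 2/5) → (-93/5, -6/5)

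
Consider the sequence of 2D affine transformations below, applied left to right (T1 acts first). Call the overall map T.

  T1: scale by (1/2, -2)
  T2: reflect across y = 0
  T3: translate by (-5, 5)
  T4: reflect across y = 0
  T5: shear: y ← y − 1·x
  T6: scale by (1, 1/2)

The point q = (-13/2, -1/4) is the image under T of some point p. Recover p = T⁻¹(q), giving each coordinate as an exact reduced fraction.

T1 = [1/2 0 0; 0 -2 0; 0 0 1]
T2·T1 = [1/2 0 0; 0 2 0; 0 0 1]
T3·…·T1 = [1/2 0 -5; 0 2 5; 0 0 1]
T4·…·T1 = [1/2 0 -5; 0 -2 -5; 0 0 1]
T5·…·T1 = [1/2 0 -5; -1/2 -2 0; 0 0 1]
T6·…·T1 = [1/2 0 -5; -1/4 -1 0; 0 0 1]
det M = -1/2; M⁻¹ = [2 0 10; -1/2 -1 -5/2; 0 0 1]
M⁻¹ · (-13/2, -1/4)ᵀ = (-3, 1)ᵀ

p = (-3, 1)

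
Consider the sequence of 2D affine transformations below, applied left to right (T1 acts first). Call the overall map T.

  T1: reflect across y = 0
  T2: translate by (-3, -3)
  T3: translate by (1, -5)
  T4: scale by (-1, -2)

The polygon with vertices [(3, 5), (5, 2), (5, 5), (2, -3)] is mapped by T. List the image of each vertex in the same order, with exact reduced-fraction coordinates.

T1 reflect across y = 0: (3, 5) → (3, -5); (5, 2) → (5, -2); (5, 5) → (5, -5); (2, -3) → (2, 3)
T2 translate by (-3, -3): (3, -5) → (0, -8); (5, -2) → (2, -5); (5, -5) → (2, -8); (2, 3) → (-1, 0)
T3 translate by (1, -5): (0, -8) → (1, -13); (2, -5) → (3, -10); (2, -8) → (3, -13); (-1, 0) → (0, -5)
T4 scale by (-1, -2): (1, -13) → (-1, 26); (3, -10) → (-3, 20); (3, -13) → (-3, 26); (0, -5) → (0, 10)

image vertices: (-1, 26), (-3, 20), (-3, 26), (0, 10)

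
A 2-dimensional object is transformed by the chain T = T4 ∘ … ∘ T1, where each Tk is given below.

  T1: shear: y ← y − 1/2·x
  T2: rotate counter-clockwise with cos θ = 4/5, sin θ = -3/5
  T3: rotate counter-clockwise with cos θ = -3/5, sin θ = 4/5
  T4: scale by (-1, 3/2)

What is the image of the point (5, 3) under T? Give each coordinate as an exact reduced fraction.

T(p) = (1/2, 15/2)

T1 shear: y ← y − 1/2·x: (5, 3) → (5, 1/2)
T2 rotate counter-clockwise with cos θ = 4/5, sin θ = -3/5: (5, 1/2) → (43/10, -13/5)
T3 rotate counter-clockwise with cos θ = -3/5, sin θ = 4/5: (43/10, -13/5) → (-1/2, 5)
T4 scale by (-1, 3/2): (-1/2, 5) → (1/2, 15/2)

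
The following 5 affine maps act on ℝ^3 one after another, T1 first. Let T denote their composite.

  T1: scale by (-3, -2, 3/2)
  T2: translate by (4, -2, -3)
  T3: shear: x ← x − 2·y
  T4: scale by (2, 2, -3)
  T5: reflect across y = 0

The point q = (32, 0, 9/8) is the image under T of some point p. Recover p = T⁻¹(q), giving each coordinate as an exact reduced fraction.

T1 = [-3 0 0 0; 0 -2 0 0; 0 0 3/2 0; 0 0 0 1]
T2·T1 = [-3 0 0 4; 0 -2 0 -2; 0 0 3/2 -3; 0 0 0 1]
T3·…·T1 = [-3 4 0 8; 0 -2 0 -2; 0 0 3/2 -3; 0 0 0 1]
T4·…·T1 = [-6 8 0 16; 0 -4 0 -4; 0 0 -9/2 9; 0 0 0 1]
T5·…·T1 = [-6 8 0 16; 0 4 0 4; 0 0 -9/2 9; 0 0 0 1]
det M = 108; M⁻¹ = [-1/6 1/3 0 4/3; 0 1/4 0 -1; 0 0 -2/9 2; 0 0 0 1]
M⁻¹ · (32, 0, 9/8)ᵀ = (-4, -1, 7/4)ᵀ

p = (-4, -1, 7/4)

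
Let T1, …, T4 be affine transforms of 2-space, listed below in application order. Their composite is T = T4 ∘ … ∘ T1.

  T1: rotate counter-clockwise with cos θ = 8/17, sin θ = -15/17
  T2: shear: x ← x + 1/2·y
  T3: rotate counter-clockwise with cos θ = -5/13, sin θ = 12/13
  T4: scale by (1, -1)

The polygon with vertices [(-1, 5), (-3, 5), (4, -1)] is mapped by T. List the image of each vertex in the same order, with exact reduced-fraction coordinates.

T1 rotate counter-clockwise with cos θ = 8/17, sin θ = -15/17: (-1, 5) → (67/17, 55/17); (-3, 5) → (3, 5); (4, -1) → (1, -4)
T2 shear: x ← x + 1/2·y: (67/17, 55/17) → (189/34, 55/17); (3, 5) → (11/2, 5); (1, -4) → (-1, -4)
T3 rotate counter-clockwise with cos θ = -5/13, sin θ = 12/13: (189/34, 55/17) → (-2265/442, 859/221); (11/2, 5) → (-175/26, 41/13); (-1, -4) → (53/13, 8/13)
T4 scale by (1, -1): (-2265/442, 859/221) → (-2265/442, -859/221); (-175/26, 41/13) → (-175/26, -41/13); (53/13, 8/13) → (53/13, -8/13)

image vertices: (-2265/442, -859/221), (-175/26, -41/13), (53/13, -8/13)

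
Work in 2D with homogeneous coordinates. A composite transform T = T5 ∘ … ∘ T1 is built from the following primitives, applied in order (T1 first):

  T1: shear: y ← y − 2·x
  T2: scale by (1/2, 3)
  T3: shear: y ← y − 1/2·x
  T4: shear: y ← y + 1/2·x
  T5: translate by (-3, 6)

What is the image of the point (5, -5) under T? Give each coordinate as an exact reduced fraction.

T1 shear: y ← y − 2·x: (5, -5) → (5, -15)
T2 scale by (1/2, 3): (5, -15) → (5/2, -45)
T3 shear: y ← y − 1/2·x: (5/2, -45) → (5/2, -185/4)
T4 shear: y ← y + 1/2·x: (5/2, -185/4) → (5/2, -45)
T5 translate by (-3, 6): (5/2, -45) → (-1/2, -39)

T(p) = (-1/2, -39)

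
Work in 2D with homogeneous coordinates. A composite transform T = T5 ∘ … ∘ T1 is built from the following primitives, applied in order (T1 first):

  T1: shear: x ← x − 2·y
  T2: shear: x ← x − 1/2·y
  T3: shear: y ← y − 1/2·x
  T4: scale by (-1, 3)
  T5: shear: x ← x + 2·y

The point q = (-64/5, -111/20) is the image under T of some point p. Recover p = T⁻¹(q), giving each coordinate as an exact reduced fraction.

T1 = [1 -2 0; 0 1 0; 0 0 1]
T2·T1 = [1 -5/2 0; 0 1 0; 0 0 1]
T3·…·T1 = [1 -5/2 0; -1/2 9/4 0; 0 0 1]
T4·…·T1 = [-1 5/2 0; -3/2 27/4 0; 0 0 1]
T5·…·T1 = [-4 16 0; -3/2 27/4 0; 0 0 1]
det M = -3; M⁻¹ = [-9/4 16/3 0; -1/2 4/3 0; 0 0 1]
M⁻¹ · (-64/5, -111/20)ᵀ = (-4/5, -1)ᵀ

p = (-4/5, -1)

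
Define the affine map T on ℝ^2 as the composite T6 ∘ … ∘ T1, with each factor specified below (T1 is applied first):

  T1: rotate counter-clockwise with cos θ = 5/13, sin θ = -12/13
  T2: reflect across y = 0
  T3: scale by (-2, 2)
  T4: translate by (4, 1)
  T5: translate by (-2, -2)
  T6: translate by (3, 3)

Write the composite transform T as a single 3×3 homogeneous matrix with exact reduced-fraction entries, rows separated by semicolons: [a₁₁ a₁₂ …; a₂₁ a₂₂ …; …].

T1 = [5/13 12/13 0; -12/13 5/13 0; 0 0 1]
T2·T1 = [5/13 12/13 0; 12/13 -5/13 0; 0 0 1]
T3·…·T1 = [-10/13 -24/13 0; 24/13 -10/13 0; 0 0 1]
T4·…·T1 = [-10/13 -24/13 4; 24/13 -10/13 1; 0 0 1]
T5·…·T1 = [-10/13 -24/13 2; 24/13 -10/13 -1; 0 0 1]
T6·…·T1 = [-10/13 -24/13 5; 24/13 -10/13 2; 0 0 1]

T = [-10/13 -24/13 5; 24/13 -10/13 2; 0 0 1]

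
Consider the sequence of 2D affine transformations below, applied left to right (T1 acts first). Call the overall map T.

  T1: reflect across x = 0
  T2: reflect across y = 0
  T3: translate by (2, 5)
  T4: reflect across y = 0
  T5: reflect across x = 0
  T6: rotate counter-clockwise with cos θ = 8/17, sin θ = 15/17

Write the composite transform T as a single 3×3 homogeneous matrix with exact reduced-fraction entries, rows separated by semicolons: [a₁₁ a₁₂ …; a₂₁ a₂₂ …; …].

T = [8/17 -15/17 59/17; 15/17 8/17 -70/17; 0 0 1]

T1 = [-1 0 0; 0 1 0; 0 0 1]
T2·T1 = [-1 0 0; 0 -1 0; 0 0 1]
T3·…·T1 = [-1 0 2; 0 -1 5; 0 0 1]
T4·…·T1 = [-1 0 2; 0 1 -5; 0 0 1]
T5·…·T1 = [1 0 -2; 0 1 -5; 0 0 1]
T6·…·T1 = [8/17 -15/17 59/17; 15/17 8/17 -70/17; 0 0 1]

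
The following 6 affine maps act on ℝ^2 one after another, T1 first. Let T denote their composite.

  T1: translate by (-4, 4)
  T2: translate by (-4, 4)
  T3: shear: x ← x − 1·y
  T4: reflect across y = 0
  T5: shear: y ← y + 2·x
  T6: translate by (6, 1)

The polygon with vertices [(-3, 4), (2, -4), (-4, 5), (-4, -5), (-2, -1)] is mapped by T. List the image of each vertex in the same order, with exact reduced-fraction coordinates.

T1 translate by (-4, 4): (-3, 4) → (-7, 8); (2, -4) → (-2, 0); (-4, 5) → (-8, 9); (-4, -5) → (-8, -1); (-2, -1) → (-6, 3)
T2 translate by (-4, 4): (-7, 8) → (-11, 12); (-2, 0) → (-6, 4); (-8, 9) → (-12, 13); (-8, -1) → (-12, 3); (-6, 3) → (-10, 7)
T3 shear: x ← x − 1·y: (-11, 12) → (-23, 12); (-6, 4) → (-10, 4); (-12, 13) → (-25, 13); (-12, 3) → (-15, 3); (-10, 7) → (-17, 7)
T4 reflect across y = 0: (-23, 12) → (-23, -12); (-10, 4) → (-10, -4); (-25, 13) → (-25, -13); (-15, 3) → (-15, -3); (-17, 7) → (-17, -7)
T5 shear: y ← y + 2·x: (-23, -12) → (-23, -58); (-10, -4) → (-10, -24); (-25, -13) → (-25, -63); (-15, -3) → (-15, -33); (-17, -7) → (-17, -41)
T6 translate by (6, 1): (-23, -58) → (-17, -57); (-10, -24) → (-4, -23); (-25, -63) → (-19, -62); (-15, -33) → (-9, -32); (-17, -41) → (-11, -40)

image vertices: (-17, -57), (-4, -23), (-19, -62), (-9, -32), (-11, -40)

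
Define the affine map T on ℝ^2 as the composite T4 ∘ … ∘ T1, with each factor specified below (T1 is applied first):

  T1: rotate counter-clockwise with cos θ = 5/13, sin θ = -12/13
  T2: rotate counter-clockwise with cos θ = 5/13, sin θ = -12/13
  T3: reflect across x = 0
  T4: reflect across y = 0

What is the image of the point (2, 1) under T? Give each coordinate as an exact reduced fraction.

T(p) = (118/169, 359/169)

T1 rotate counter-clockwise with cos θ = 5/13, sin θ = -12/13: (2, 1) → (22/13, -19/13)
T2 rotate counter-clockwise with cos θ = 5/13, sin θ = -12/13: (22/13, -19/13) → (-118/169, -359/169)
T3 reflect across x = 0: (-118/169, -359/169) → (118/169, -359/169)
T4 reflect across y = 0: (118/169, -359/169) → (118/169, 359/169)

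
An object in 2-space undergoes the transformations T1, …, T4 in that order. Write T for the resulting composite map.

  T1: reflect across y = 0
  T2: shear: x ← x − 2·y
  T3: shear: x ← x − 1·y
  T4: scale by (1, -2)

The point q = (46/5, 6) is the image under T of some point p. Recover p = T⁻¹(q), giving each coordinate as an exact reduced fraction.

p = (1/5, 3)

T1 = [1 0 0; 0 -1 0; 0 0 1]
T2·T1 = [1 2 0; 0 -1 0; 0 0 1]
T3·…·T1 = [1 3 0; 0 -1 0; 0 0 1]
T4·…·T1 = [1 3 0; 0 2 0; 0 0 1]
det M = 2; M⁻¹ = [1 -3/2 0; 0 1/2 0; 0 0 1]
M⁻¹ · (46/5, 6)ᵀ = (1/5, 3)ᵀ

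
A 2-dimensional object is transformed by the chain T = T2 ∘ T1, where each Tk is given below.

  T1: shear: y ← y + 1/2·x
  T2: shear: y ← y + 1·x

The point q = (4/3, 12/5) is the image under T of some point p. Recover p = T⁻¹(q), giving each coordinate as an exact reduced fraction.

T1 = [1 0 0; 1/2 1 0; 0 0 1]
T2·T1 = [1 0 0; 3/2 1 0; 0 0 1]
det M = 1; M⁻¹ = [1 0 0; -3/2 1 0; 0 0 1]
M⁻¹ · (4/3, 12/5)ᵀ = (4/3, 2/5)ᵀ

p = (4/3, 2/5)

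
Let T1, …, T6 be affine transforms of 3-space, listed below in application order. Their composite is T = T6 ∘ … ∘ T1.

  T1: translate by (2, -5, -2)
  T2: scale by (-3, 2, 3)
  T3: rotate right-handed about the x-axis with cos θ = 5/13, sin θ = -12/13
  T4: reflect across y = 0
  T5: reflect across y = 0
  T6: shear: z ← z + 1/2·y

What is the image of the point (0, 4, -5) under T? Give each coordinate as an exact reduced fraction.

T1 translate by (2, -5, -2): (0, 4, -5) → (2, -1, -7)
T2 scale by (-3, 2, 3): (2, -1, -7) → (-6, -2, -21)
T3 rotate right-handed about the x-axis with cos θ = 5/13, sin θ = -12/13: (-6, -2, -21) → (-6, -262/13, -81/13)
T4 reflect across y = 0: (-6, -262/13, -81/13) → (-6, 262/13, -81/13)
T5 reflect across y = 0: (-6, 262/13, -81/13) → (-6, -262/13, -81/13)
T6 shear: z ← z + 1/2·y: (-6, -262/13, -81/13) → (-6, -262/13, -212/13)

T(p) = (-6, -262/13, -212/13)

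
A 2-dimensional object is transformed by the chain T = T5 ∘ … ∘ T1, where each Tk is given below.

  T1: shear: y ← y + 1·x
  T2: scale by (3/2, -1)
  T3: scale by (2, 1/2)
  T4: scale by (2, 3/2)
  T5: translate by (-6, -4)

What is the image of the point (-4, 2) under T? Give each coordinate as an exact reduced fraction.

T(p) = (-30, -5/2)

T1 shear: y ← y + 1·x: (-4, 2) → (-4, -2)
T2 scale by (3/2, -1): (-4, -2) → (-6, 2)
T3 scale by (2, 1/2): (-6, 2) → (-12, 1)
T4 scale by (2, 3/2): (-12, 1) → (-24, 3/2)
T5 translate by (-6, -4): (-24, 3/2) → (-30, -5/2)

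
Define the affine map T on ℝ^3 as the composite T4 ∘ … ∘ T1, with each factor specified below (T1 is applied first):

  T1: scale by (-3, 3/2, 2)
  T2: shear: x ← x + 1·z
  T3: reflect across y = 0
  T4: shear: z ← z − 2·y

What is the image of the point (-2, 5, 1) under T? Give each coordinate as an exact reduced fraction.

T1 scale by (-3, 3/2, 2): (-2, 5, 1) → (6, 15/2, 2)
T2 shear: x ← x + 1·z: (6, 15/2, 2) → (8, 15/2, 2)
T3 reflect across y = 0: (8, 15/2, 2) → (8, -15/2, 2)
T4 shear: z ← z − 2·y: (8, -15/2, 2) → (8, -15/2, 17)

T(p) = (8, -15/2, 17)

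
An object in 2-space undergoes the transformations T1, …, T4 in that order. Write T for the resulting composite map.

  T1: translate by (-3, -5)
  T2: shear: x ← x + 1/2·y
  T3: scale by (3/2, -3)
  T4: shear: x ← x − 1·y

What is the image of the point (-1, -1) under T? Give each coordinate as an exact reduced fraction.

T(p) = (-57/2, 18)

T1 translate by (-3, -5): (-1, -1) → (-4, -6)
T2 shear: x ← x + 1/2·y: (-4, -6) → (-7, -6)
T3 scale by (3/2, -3): (-7, -6) → (-21/2, 18)
T4 shear: x ← x − 1·y: (-21/2, 18) → (-57/2, 18)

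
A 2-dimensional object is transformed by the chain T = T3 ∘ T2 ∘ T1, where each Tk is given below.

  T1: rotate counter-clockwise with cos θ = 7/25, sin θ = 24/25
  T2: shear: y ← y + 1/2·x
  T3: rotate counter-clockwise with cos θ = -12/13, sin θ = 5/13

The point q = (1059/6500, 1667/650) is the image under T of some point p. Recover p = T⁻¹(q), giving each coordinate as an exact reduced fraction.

p = (-5/2, -8/5)

T1 = [7/25 -24/25 0; 24/25 7/25 0; 0 0 1]
T2·T1 = [7/25 -24/25 0; 11/10 -1/5 0; 0 0 1]
T3·…·T1 = [-443/650 313/325 0; -59/65 -12/65 0; 0 0 1]
det M = 1; M⁻¹ = [-12/65 -313/325 0; 59/65 -443/650 0; 0 0 1]
M⁻¹ · (1059/6500, 1667/650)ᵀ = (-5/2, -8/5)ᵀ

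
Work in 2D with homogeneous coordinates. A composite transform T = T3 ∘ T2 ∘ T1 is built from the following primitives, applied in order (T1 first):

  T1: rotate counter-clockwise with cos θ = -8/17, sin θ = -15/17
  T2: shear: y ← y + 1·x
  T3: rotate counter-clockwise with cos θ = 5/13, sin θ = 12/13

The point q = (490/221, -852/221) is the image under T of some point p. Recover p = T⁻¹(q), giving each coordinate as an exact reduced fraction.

p = (2, -2)

T1 = [-8/17 15/17 0; -15/17 -8/17 0; 0 0 1]
T2·T1 = [-8/17 15/17 0; -23/17 7/17 0; 0 0 1]
T3·…·T1 = [236/221 -9/221 0; -211/221 215/221 0; 0 0 1]
det M = 1; M⁻¹ = [215/221 9/221 0; 211/221 236/221 0; 0 0 1]
M⁻¹ · (490/221, -852/221)ᵀ = (2, -2)ᵀ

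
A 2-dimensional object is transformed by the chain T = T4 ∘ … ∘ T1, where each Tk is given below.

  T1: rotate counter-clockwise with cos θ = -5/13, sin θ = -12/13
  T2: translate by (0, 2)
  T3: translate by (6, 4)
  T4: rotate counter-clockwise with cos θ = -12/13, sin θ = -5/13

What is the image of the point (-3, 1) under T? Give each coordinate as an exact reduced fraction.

T(p) = (-55/13, -141/13)

T1 rotate counter-clockwise with cos θ = -5/13, sin θ = -12/13: (-3, 1) → (27/13, 31/13)
T2 translate by (0, 2): (27/13, 31/13) → (27/13, 57/13)
T3 translate by (6, 4): (27/13, 57/13) → (105/13, 109/13)
T4 rotate counter-clockwise with cos θ = -12/13, sin θ = -5/13: (105/13, 109/13) → (-55/13, -141/13)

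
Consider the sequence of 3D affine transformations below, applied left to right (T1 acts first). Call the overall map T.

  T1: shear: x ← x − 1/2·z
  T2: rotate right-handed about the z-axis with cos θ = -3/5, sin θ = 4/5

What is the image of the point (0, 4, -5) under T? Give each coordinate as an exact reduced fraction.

T(p) = (-47/10, -2/5, -5)

T1 shear: x ← x − 1/2·z: (0, 4, -5) → (5/2, 4, -5)
T2 rotate right-handed about the z-axis with cos θ = -3/5, sin θ = 4/5: (5/2, 4, -5) → (-47/10, -2/5, -5)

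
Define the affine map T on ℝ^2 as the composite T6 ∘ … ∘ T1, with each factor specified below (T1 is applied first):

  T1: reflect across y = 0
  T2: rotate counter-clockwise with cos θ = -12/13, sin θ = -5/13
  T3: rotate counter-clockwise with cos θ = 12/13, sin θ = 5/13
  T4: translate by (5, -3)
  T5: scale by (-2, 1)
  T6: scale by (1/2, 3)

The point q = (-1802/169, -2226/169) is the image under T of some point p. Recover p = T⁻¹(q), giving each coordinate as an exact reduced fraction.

p = (-3, -5)

T1 = [1 0 0; 0 -1 0; 0 0 1]
T2·T1 = [-12/13 -5/13 0; -5/13 12/13 0; 0 0 1]
T3·…·T1 = [-119/169 -120/169 0; -120/169 119/169 0; 0 0 1]
T4·…·T1 = [-119/169 -120/169 5; -120/169 119/169 -3; 0 0 1]
T5·…·T1 = [238/169 240/169 -10; -120/169 119/169 -3; 0 0 1]
T6·…·T1 = [119/169 120/169 -5; -360/169 357/169 -9; 0 0 1]
det M = 3; M⁻¹ = [119/169 -40/169 235/169; 120/169 119/507 957/169; 0 0 1]
M⁻¹ · (-1802/169, -2226/169)ᵀ = (-3, -5)ᵀ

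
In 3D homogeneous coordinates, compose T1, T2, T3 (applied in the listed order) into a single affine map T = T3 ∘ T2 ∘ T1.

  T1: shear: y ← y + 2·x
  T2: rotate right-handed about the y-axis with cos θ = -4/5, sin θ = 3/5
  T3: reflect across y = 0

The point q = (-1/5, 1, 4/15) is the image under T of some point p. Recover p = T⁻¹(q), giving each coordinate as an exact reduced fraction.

T1 = [1 0 0 0; 2 1 0 0; 0 0 1 0; 0 0 0 1]
T2·T1 = [-4/5 0 3/5 0; 2 1 0 0; -3/5 0 -4/5 0; 0 0 0 1]
T3·…·T1 = [-4/5 0 3/5 0; -2 -1 0 0; -3/5 0 -4/5 0; 0 0 0 1]
det M = -1; M⁻¹ = [-4/5 0 -3/5 0; 8/5 -1 6/5 0; 3/5 0 -4/5 0; 0 0 0 1]
M⁻¹ · (-1/5, 1, 4/15)ᵀ = (0, -1, -1/3)ᵀ

p = (0, -1, -1/3)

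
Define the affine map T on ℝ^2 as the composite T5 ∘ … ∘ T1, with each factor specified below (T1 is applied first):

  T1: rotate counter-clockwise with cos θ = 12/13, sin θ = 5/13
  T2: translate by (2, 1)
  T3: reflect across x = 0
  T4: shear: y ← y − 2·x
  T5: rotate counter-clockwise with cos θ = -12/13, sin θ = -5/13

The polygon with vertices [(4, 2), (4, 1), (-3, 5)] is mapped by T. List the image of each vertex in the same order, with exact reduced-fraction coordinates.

T1 rotate counter-clockwise with cos θ = 12/13, sin θ = 5/13: (4, 2) → (38/13, 44/13); (4, 1) → (43/13, 32/13); (-3, 5) → (-61/13, 45/13)
T2 translate by (2, 1): (38/13, 44/13) → (64/13, 57/13); (43/13, 32/13) → (69/13, 45/13); (-61/13, 45/13) → (-35/13, 58/13)
T3 reflect across x = 0: (64/13, 57/13) → (-64/13, 57/13); (69/13, 45/13) → (-69/13, 45/13); (-35/13, 58/13) → (35/13, 58/13)
T4 shear: y ← y − 2·x: (-64/13, 57/13) → (-64/13, 185/13); (-69/13, 45/13) → (-69/13, 183/13); (35/13, 58/13) → (35/13, -12/13)
T5 rotate counter-clockwise with cos θ = -12/13, sin θ = -5/13: (-64/13, 185/13) → (1693/169, -1900/169); (-69/13, 183/13) → (1743/169, -1851/169); (35/13, -12/13) → (-480/169, -31/169)

image vertices: (1693/169, -1900/169), (1743/169, -1851/169), (-480/169, -31/169)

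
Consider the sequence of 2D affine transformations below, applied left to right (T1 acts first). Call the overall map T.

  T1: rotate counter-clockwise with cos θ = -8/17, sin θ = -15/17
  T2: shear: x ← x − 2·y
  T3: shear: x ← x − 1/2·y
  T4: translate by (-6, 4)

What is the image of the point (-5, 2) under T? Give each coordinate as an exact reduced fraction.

T1 rotate counter-clockwise with cos θ = -8/17, sin θ = -15/17: (-5, 2) → (70/17, 59/17)
T2 shear: x ← x − 2·y: (70/17, 59/17) → (-48/17, 59/17)
T3 shear: x ← x − 1/2·y: (-48/17, 59/17) → (-155/34, 59/17)
T4 translate by (-6, 4): (-155/34, 59/17) → (-359/34, 127/17)

T(p) = (-359/34, 127/17)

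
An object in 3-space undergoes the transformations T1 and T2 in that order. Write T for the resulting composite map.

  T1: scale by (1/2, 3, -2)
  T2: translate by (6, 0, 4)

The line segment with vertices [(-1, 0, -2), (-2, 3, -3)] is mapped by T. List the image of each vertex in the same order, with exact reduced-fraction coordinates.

image vertices: (11/2, 0, 8), (5, 9, 10)

T1 scale by (1/2, 3, -2): (-1, 0, -2) → (-1/2, 0, 4); (-2, 3, -3) → (-1, 9, 6)
T2 translate by (6, 0, 4): (-1/2, 0, 4) → (11/2, 0, 8); (-1, 9, 6) → (5, 9, 10)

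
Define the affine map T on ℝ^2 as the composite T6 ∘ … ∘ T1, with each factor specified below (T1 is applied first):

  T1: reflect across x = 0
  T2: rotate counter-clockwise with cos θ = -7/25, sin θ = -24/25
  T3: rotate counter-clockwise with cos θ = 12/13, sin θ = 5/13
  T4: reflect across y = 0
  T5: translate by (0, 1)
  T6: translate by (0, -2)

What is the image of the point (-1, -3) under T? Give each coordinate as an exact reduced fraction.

T1 reflect across x = 0: (-1, -3) → (1, -3)
T2 rotate counter-clockwise with cos θ = -7/25, sin θ = -24/25: (1, -3) → (-79/25, -3/25)
T3 rotate counter-clockwise with cos θ = 12/13, sin θ = 5/13: (-79/25, -3/25) → (-933/325, -431/325)
T4 reflect across y = 0: (-933/325, -431/325) → (-933/325, 431/325)
T5 translate by (0, 1): (-933/325, 431/325) → (-933/325, 756/325)
T6 translate by (0, -2): (-933/325, 756/325) → (-933/325, 106/325)

T(p) = (-933/325, 106/325)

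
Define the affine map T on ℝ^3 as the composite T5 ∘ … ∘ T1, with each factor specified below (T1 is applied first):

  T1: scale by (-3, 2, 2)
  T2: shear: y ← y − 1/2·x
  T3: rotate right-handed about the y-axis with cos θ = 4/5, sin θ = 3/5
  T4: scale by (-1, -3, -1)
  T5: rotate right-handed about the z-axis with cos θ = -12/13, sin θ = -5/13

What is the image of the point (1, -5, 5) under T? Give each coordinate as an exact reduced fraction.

T(p) = (1707/130, -288/13, -49/5)

T1 scale by (-3, 2, 2): (1, -5, 5) → (-3, -10, 10)
T2 shear: y ← y − 1/2·x: (-3, -10, 10) → (-3, -17/2, 10)
T3 rotate right-handed about the y-axis with cos θ = 4/5, sin θ = 3/5: (-3, -17/2, 10) → (18/5, -17/2, 49/5)
T4 scale by (-1, -3, -1): (18/5, -17/2, 49/5) → (-18/5, 51/2, -49/5)
T5 rotate right-handed about the z-axis with cos θ = -12/13, sin θ = -5/13: (-18/5, 51/2, -49/5) → (1707/130, -288/13, -49/5)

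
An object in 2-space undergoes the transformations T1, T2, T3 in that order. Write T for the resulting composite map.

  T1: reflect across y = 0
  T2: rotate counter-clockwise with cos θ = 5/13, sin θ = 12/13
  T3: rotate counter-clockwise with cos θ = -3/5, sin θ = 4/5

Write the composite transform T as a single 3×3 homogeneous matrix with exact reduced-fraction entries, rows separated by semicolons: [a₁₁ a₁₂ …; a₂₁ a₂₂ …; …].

T1 = [1 0 0; 0 -1 0; 0 0 1]
T2·T1 = [5/13 12/13 0; 12/13 -5/13 0; 0 0 1]
T3·…·T1 = [-63/65 -16/65 0; -16/65 63/65 0; 0 0 1]

T = [-63/65 -16/65 0; -16/65 63/65 0; 0 0 1]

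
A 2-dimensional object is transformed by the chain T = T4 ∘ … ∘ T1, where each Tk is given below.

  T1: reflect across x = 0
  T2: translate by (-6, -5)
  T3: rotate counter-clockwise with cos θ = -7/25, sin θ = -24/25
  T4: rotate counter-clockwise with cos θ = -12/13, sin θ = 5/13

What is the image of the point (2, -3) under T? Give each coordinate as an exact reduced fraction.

T(p) = (392/325, -3656/325)

T1 reflect across x = 0: (2, -3) → (-2, -3)
T2 translate by (-6, -5): (-2, -3) → (-8, -8)
T3 rotate counter-clockwise with cos θ = -7/25, sin θ = -24/25: (-8, -8) → (-136/25, 248/25)
T4 rotate counter-clockwise with cos θ = -12/13, sin θ = 5/13: (-136/25, 248/25) → (392/325, -3656/325)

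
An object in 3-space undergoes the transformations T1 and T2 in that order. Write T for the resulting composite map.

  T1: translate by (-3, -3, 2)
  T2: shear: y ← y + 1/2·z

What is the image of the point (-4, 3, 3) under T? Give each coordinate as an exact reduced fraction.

T(p) = (-7, 5/2, 5)

T1 translate by (-3, -3, 2): (-4, 3, 3) → (-7, 0, 5)
T2 shear: y ← y + 1/2·z: (-7, 0, 5) → (-7, 5/2, 5)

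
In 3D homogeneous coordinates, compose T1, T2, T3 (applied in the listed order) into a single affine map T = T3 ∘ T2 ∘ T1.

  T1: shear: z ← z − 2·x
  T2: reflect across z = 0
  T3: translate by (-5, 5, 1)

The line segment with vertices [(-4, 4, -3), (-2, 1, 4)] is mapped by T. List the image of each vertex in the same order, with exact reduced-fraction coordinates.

T1 shear: z ← z − 2·x: (-4, 4, -3) → (-4, 4, 5); (-2, 1, 4) → (-2, 1, 8)
T2 reflect across z = 0: (-4, 4, 5) → (-4, 4, -5); (-2, 1, 8) → (-2, 1, -8)
T3 translate by (-5, 5, 1): (-4, 4, -5) → (-9, 9, -4); (-2, 1, -8) → (-7, 6, -7)

image vertices: (-9, 9, -4), (-7, 6, -7)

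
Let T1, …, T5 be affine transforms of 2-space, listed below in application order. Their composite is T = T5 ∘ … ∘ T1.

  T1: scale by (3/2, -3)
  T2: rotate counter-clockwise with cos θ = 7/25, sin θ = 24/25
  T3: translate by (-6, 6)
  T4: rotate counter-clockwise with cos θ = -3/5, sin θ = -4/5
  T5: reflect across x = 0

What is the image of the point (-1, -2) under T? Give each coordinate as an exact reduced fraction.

T(p) = (-123/10, 6)

T1 scale by (3/2, -3): (-1, -2) → (-3/2, 6)
T2 rotate counter-clockwise with cos θ = 7/25, sin θ = 24/25: (-3/2, 6) → (-309/50, 6/25)
T3 translate by (-6, 6): (-309/50, 6/25) → (-609/50, 156/25)
T4 rotate counter-clockwise with cos θ = -3/5, sin θ = -4/5: (-609/50, 156/25) → (123/10, 6)
T5 reflect across x = 0: (123/10, 6) → (-123/10, 6)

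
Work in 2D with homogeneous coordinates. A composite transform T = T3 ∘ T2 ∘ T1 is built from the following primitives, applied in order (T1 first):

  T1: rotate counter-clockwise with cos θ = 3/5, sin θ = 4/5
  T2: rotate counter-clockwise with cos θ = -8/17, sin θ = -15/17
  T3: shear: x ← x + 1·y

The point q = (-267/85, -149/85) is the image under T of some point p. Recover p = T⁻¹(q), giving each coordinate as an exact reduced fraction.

p = (1, -2)

T1 = [3/5 -4/5 0; 4/5 3/5 0; 0 0 1]
T2·T1 = [36/85 77/85 0; -77/85 36/85 0; 0 0 1]
T3·…·T1 = [-41/85 113/85 0; -77/85 36/85 0; 0 0 1]
det M = 1; M⁻¹ = [36/85 -113/85 0; 77/85 -41/85 0; 0 0 1]
M⁻¹ · (-267/85, -149/85)ᵀ = (1, -2)ᵀ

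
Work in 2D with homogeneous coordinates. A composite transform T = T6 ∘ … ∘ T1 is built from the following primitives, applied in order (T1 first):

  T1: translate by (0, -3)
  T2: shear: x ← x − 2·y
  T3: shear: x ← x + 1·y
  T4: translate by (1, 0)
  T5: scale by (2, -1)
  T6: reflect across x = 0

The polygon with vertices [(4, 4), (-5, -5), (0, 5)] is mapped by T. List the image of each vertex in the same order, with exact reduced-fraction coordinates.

T1 translate by (0, -3): (4, 4) → (4, 1); (-5, -5) → (-5, -8); (0, 5) → (0, 2)
T2 shear: x ← x − 2·y: (4, 1) → (2, 1); (-5, -8) → (11, -8); (0, 2) → (-4, 2)
T3 shear: x ← x + 1·y: (2, 1) → (3, 1); (11, -8) → (3, -8); (-4, 2) → (-2, 2)
T4 translate by (1, 0): (3, 1) → (4, 1); (3, -8) → (4, -8); (-2, 2) → (-1, 2)
T5 scale by (2, -1): (4, 1) → (8, -1); (4, -8) → (8, 8); (-1, 2) → (-2, -2)
T6 reflect across x = 0: (8, -1) → (-8, -1); (8, 8) → (-8, 8); (-2, -2) → (2, -2)

image vertices: (-8, -1), (-8, 8), (2, -2)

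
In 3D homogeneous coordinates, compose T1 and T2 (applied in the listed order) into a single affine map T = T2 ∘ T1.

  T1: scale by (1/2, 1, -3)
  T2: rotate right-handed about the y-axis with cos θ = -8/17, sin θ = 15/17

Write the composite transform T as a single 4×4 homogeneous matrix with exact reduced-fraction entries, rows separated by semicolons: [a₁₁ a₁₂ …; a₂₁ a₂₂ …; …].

T = [-4/17 0 -45/17 0; 0 1 0 0; -15/34 0 24/17 0; 0 0 0 1]

T1 = [1/2 0 0 0; 0 1 0 0; 0 0 -3 0; 0 0 0 1]
T2·T1 = [-4/17 0 -45/17 0; 0 1 0 0; -15/34 0 24/17 0; 0 0 0 1]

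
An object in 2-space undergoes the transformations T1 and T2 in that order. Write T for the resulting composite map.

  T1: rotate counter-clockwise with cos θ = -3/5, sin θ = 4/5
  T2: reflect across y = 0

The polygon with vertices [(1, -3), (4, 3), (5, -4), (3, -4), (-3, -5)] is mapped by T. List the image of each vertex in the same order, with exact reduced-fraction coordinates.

T1 rotate counter-clockwise with cos θ = -3/5, sin θ = 4/5: (1, -3) → (9/5, 13/5); (4, 3) → (-24/5, 7/5); (5, -4) → (1/5, 32/5); (3, -4) → (7/5, 24/5); (-3, -5) → (29/5, 3/5)
T2 reflect across y = 0: (9/5, 13/5) → (9/5, -13/5); (-24/5, 7/5) → (-24/5, -7/5); (1/5, 32/5) → (1/5, -32/5); (7/5, 24/5) → (7/5, -24/5); (29/5, 3/5) → (29/5, -3/5)

image vertices: (9/5, -13/5), (-24/5, -7/5), (1/5, -32/5), (7/5, -24/5), (29/5, -3/5)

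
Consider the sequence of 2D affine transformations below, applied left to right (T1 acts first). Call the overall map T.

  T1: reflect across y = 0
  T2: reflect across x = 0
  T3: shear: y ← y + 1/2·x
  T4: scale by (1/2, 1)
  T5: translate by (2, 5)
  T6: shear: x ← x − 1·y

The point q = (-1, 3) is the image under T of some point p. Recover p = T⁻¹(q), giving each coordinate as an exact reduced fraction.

p = (0, 2)

T1 = [1 0 0; 0 -1 0; 0 0 1]
T2·T1 = [-1 0 0; 0 -1 0; 0 0 1]
T3·…·T1 = [-1 0 0; -1/2 -1 0; 0 0 1]
T4·…·T1 = [-1/2 0 0; -1/2 -1 0; 0 0 1]
T5·…·T1 = [-1/2 0 2; -1/2 -1 5; 0 0 1]
T6·…·T1 = [0 1 -3; -1/2 -1 5; 0 0 1]
det M = 1/2; M⁻¹ = [-2 -2 4; 1 0 3; 0 0 1]
M⁻¹ · (-1, 3)ᵀ = (0, 2)ᵀ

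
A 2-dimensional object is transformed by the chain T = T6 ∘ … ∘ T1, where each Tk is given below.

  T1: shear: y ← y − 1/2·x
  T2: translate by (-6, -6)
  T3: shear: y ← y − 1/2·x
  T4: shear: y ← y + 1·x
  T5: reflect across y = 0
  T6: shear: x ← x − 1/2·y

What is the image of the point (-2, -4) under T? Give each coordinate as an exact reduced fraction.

T1 shear: y ← y − 1/2·x: (-2, -4) → (-2, -3)
T2 translate by (-6, -6): (-2, -3) → (-8, -9)
T3 shear: y ← y − 1/2·x: (-8, -9) → (-8, -5)
T4 shear: y ← y + 1·x: (-8, -5) → (-8, -13)
T5 reflect across y = 0: (-8, -13) → (-8, 13)
T6 shear: x ← x − 1/2·y: (-8, 13) → (-29/2, 13)

T(p) = (-29/2, 13)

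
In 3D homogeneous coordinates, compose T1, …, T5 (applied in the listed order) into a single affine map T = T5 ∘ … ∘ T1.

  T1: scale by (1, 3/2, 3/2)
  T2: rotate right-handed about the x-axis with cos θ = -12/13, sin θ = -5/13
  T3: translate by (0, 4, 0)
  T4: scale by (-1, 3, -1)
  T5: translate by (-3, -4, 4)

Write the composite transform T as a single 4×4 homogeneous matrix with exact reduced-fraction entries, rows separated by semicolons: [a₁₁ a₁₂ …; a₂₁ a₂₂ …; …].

T = [-1 0 0 -3; 0 -54/13 45/26 8; 0 15/26 18/13 4; 0 0 0 1]

T1 = [1 0 0 0; 0 3/2 0 0; 0 0 3/2 0; 0 0 0 1]
T2·T1 = [1 0 0 0; 0 -18/13 15/26 0; 0 -15/26 -18/13 0; 0 0 0 1]
T3·…·T1 = [1 0 0 0; 0 -18/13 15/26 4; 0 -15/26 -18/13 0; 0 0 0 1]
T4·…·T1 = [-1 0 0 0; 0 -54/13 45/26 12; 0 15/26 18/13 0; 0 0 0 1]
T5·…·T1 = [-1 0 0 -3; 0 -54/13 45/26 8; 0 15/26 18/13 4; 0 0 0 1]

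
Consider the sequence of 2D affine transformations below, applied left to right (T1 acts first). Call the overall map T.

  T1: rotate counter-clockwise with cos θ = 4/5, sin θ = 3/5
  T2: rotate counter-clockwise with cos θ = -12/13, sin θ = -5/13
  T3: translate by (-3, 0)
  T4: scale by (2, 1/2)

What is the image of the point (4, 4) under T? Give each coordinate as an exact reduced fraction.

T(p) = (-206/65, -178/65)

T1 rotate counter-clockwise with cos θ = 4/5, sin θ = 3/5: (4, 4) → (4/5, 28/5)
T2 rotate counter-clockwise with cos θ = -12/13, sin θ = -5/13: (4/5, 28/5) → (92/65, -356/65)
T3 translate by (-3, 0): (92/65, -356/65) → (-103/65, -356/65)
T4 scale by (2, 1/2): (-103/65, -356/65) → (-206/65, -178/65)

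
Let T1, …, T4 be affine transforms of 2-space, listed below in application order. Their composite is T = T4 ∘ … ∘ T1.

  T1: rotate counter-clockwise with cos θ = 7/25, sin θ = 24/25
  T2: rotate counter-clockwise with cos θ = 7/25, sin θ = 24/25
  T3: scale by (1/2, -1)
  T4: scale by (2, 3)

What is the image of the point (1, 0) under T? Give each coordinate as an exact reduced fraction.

T(p) = (-527/625, -1008/625)

T1 rotate counter-clockwise with cos θ = 7/25, sin θ = 24/25: (1, 0) → (7/25, 24/25)
T2 rotate counter-clockwise with cos θ = 7/25, sin θ = 24/25: (7/25, 24/25) → (-527/625, 336/625)
T3 scale by (1/2, -1): (-527/625, 336/625) → (-527/1250, -336/625)
T4 scale by (2, 3): (-527/1250, -336/625) → (-527/625, -1008/625)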